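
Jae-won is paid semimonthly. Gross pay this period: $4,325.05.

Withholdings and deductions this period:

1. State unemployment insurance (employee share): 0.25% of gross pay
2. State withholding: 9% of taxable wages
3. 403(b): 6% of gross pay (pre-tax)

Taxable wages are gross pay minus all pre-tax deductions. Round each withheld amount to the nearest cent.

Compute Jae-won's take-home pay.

403(b): $4,325.05 × 0.06 = $259.50
Taxable wages = $4,325.05 − $259.50 = $4,065.55
State withholding: $4,065.55 × 0.09 = $365.90
State unemployment insurance (employee share): $4,325.05 × 0.0025 = $10.81
Total deductions = $259.50 + $365.90 + $10.81 = $636.21
Net pay = $4,325.05 − $636.21 = $3,688.84

$3,688.84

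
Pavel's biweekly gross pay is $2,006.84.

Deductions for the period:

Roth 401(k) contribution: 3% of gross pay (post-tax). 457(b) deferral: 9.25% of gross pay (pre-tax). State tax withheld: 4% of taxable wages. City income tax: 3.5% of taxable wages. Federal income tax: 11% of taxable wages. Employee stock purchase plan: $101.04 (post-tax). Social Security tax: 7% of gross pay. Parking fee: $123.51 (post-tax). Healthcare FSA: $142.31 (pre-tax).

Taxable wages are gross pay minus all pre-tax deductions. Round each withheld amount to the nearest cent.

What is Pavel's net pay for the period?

$943.06

Healthcare FSA: $142.31
457(b) deferral: $2,006.84 × 0.0925 = $185.63
Pre-tax total = $142.31 + $185.63 = $327.94
Taxable wages = $2,006.84 − $327.94 = $1,678.90
Federal income tax: $1,678.90 × 0.11 = $184.68
City income tax: $1,678.90 × 0.035 = $58.76
State tax withheld: $1,678.90 × 0.04 = $67.16
Social Security tax: $2,006.84 × 0.07 = $140.48
Employee stock purchase plan: $101.04
Roth 401(k) contribution: $2,006.84 × 0.03 = $60.21
Parking fee: $123.51
Total deductions = $142.31 + $185.63 + $184.68 + $58.76 + $67.16 + $140.48 + $101.04 + $60.21 + $123.51 = $1,063.78
Net pay = $2,006.84 − $1,063.78 = $943.06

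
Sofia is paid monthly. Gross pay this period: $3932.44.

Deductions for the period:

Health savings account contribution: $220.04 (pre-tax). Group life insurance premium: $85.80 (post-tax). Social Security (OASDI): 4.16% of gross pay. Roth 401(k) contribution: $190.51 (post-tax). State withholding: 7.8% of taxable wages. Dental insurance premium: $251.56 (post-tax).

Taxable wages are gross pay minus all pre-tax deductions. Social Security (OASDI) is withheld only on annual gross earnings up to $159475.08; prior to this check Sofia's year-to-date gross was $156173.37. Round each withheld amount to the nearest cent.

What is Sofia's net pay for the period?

Health savings account contribution: $220.04
Taxable wages = $3932.44 − $220.04 = $3712.40
State withholding: $3712.40 × 0.078 = $289.57
Social Security (OASDI): only $159475.08 − $156173.37 = $3301.71 of this check is subject → $3301.71 × 0.0416 = $137.35
Roth 401(k) contribution: $190.51
Dental insurance premium: $251.56
Group life insurance premium: $85.80
Total deductions = $220.04 + $289.57 + $137.35 + $190.51 + $251.56 + $85.80 = $1174.83
Net pay = $3932.44 − $1174.83 = $2757.61

$2757.61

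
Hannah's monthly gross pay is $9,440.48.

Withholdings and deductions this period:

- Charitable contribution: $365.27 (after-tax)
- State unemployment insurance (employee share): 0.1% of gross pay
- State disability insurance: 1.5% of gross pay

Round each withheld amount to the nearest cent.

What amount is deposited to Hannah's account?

$8,924.16

State disability insurance: $9,440.48 × 0.015 = $141.61
State unemployment insurance (employee share): $9,440.48 × 0.001 = $9.44
Charitable contribution: $365.27
Total deductions = $141.61 + $9.44 + $365.27 = $516.32
Net pay = $9,440.48 − $516.32 = $8,924.16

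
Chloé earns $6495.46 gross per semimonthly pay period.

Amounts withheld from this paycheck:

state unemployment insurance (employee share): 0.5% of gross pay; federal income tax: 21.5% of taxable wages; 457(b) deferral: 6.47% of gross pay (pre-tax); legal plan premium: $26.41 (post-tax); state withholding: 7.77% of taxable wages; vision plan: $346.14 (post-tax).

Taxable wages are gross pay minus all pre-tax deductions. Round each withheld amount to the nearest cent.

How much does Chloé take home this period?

$3891.96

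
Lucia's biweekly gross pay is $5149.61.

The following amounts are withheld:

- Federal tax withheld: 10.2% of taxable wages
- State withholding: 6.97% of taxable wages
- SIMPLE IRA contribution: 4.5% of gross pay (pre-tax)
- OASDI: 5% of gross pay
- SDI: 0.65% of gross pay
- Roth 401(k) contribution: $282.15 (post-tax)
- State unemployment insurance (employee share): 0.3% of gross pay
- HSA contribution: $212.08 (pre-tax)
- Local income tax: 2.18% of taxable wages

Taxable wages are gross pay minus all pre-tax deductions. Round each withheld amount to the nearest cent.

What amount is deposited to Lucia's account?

HSA contribution: $212.08
SIMPLE IRA contribution: $5149.61 × 0.045 = $231.73
Pre-tax total = $212.08 + $231.73 = $443.81
Taxable wages = $5149.61 − $443.81 = $4705.80
State withholding: $4705.80 × 0.0697 = $327.99
Local income tax: $4705.80 × 0.0218 = $102.59
Federal tax withheld: $4705.80 × 0.102 = $479.99
OASDI: $5149.61 × 0.05 = $257.48
SDI: $5149.61 × 0.0065 = $33.47
State unemployment insurance (employee share): $5149.61 × 0.003 = $15.45
Roth 401(k) contribution: $282.15
Total deductions = $212.08 + $231.73 + $327.99 + $102.59 + $479.99 + $257.48 + $33.47 + $15.45 + $282.15 = $1942.93
Net pay = $5149.61 − $1942.93 = $3206.68

$3206.68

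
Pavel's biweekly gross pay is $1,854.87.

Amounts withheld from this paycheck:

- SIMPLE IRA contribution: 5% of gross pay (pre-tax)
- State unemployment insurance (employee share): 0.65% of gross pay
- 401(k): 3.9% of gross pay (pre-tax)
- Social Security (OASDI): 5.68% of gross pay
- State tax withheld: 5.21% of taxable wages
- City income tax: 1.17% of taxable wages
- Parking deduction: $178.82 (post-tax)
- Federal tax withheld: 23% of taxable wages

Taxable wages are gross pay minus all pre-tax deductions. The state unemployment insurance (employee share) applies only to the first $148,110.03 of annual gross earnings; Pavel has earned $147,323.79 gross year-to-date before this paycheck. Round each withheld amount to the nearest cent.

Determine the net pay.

$904.04

401(k): $1,854.87 × 0.039 = $72.34
SIMPLE IRA contribution: $1,854.87 × 0.05 = $92.74
Pre-tax total = $72.34 + $92.74 = $165.08
Taxable wages = $1,854.87 − $165.08 = $1,689.79
State tax withheld: $1,689.79 × 0.0521 = $88.04
City income tax: $1,689.79 × 0.0117 = $19.77
Federal tax withheld: $1,689.79 × 0.23 = $388.65
Social Security (OASDI): $1,854.87 × 0.0568 = $105.36
State unemployment insurance (employee share): only $148,110.03 − $147,323.79 = $786.24 of this check is subject → $786.24 × 0.0065 = $5.11
Parking deduction: $178.82
Total deductions = $72.34 + $92.74 + $88.04 + $19.77 + $388.65 + $105.36 + $5.11 + $178.82 = $950.83
Net pay = $1,854.87 − $950.83 = $904.04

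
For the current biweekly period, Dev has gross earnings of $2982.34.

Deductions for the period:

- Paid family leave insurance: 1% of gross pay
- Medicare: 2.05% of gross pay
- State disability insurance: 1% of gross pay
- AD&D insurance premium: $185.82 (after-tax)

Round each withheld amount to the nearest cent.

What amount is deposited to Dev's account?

Medicare: $2982.34 × 0.0205 = $61.14
State disability insurance: $2982.34 × 0.01 = $29.82
Paid family leave insurance: $2982.34 × 0.01 = $29.82
AD&D insurance premium: $185.82
Total deductions = $61.14 + $29.82 + $29.82 + $185.82 = $306.60
Net pay = $2982.34 − $306.60 = $2675.74

$2675.74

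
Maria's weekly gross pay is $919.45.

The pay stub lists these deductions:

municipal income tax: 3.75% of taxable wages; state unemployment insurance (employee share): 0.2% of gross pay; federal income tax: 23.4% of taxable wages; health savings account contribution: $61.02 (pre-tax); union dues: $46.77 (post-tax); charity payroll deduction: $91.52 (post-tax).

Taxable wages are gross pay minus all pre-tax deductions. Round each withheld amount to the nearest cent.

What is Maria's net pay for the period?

$485.24

Health savings account contribution: $61.02
Taxable wages = $919.45 − $61.02 = $858.43
Federal income tax: $858.43 × 0.234 = $200.87
Municipal income tax: $858.43 × 0.0375 = $32.19
State unemployment insurance (employee share): $919.45 × 0.002 = $1.84
Union dues: $46.77
Charity payroll deduction: $91.52
Total deductions = $61.02 + $200.87 + $32.19 + $1.84 + $46.77 + $91.52 = $434.21
Net pay = $919.45 − $434.21 = $485.24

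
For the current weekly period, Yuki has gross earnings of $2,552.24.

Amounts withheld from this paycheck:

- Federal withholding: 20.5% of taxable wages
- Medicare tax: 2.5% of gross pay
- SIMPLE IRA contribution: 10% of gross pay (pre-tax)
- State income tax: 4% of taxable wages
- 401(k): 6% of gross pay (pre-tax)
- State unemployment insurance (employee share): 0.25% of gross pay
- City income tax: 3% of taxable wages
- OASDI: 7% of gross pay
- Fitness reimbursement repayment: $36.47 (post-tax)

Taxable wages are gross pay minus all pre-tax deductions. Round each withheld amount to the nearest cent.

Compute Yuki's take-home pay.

$1,268.99

SIMPLE IRA contribution: $2,552.24 × 0.1 = $255.22
401(k): $2,552.24 × 0.06 = $153.13
Pre-tax total = $255.22 + $153.13 = $408.35
Taxable wages = $2,552.24 − $408.35 = $2,143.89
City income tax: $2,143.89 × 0.03 = $64.32
State income tax: $2,143.89 × 0.04 = $85.76
Federal withholding: $2,143.89 × 0.205 = $439.50
State unemployment insurance (employee share): $2,552.24 × 0.0025 = $6.38
Medicare tax: $2,552.24 × 0.025 = $63.81
OASDI: $2,552.24 × 0.07 = $178.66
Fitness reimbursement repayment: $36.47
Total deductions = $255.22 + $153.13 + $64.32 + $85.76 + $439.50 + $6.38 + $63.81 + $178.66 + $36.47 = $1,283.25
Net pay = $2,552.24 − $1,283.25 = $1,268.99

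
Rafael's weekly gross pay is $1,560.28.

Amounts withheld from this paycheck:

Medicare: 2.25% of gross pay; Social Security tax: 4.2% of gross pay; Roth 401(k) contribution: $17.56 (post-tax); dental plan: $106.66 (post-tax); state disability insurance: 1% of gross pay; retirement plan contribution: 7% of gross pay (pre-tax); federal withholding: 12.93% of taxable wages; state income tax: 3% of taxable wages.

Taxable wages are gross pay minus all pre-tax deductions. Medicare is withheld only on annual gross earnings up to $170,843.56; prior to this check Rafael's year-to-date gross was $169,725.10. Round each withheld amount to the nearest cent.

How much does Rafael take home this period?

Retirement plan contribution: $1,560.28 × 0.07 = $109.22
Taxable wages = $1,560.28 − $109.22 = $1,451.06
State income tax: $1,451.06 × 0.03 = $43.53
Federal withholding: $1,451.06 × 0.1293 = $187.62
Medicare: only $170,843.56 − $169,725.10 = $1,118.46 of this check is subject → $1,118.46 × 0.0225 = $25.17
Social Security tax: $1,560.28 × 0.042 = $65.53
State disability insurance: $1,560.28 × 0.01 = $15.60
Roth 401(k) contribution: $17.56
Dental plan: $106.66
Total deductions = $109.22 + $43.53 + $187.62 + $25.17 + $65.53 + $15.60 + $17.56 + $106.66 = $570.89
Net pay = $1,560.28 − $570.89 = $989.39

$989.39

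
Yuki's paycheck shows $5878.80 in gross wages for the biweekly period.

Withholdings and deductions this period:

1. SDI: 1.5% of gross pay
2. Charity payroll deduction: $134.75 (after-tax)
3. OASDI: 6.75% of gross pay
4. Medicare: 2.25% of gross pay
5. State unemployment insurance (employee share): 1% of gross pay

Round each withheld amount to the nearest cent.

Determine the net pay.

$5067.99

SDI: $5878.80 × 0.015 = $88.18
OASDI: $5878.80 × 0.0675 = $396.82
Medicare: $5878.80 × 0.0225 = $132.27
State unemployment insurance (employee share): $5878.80 × 0.01 = $58.79
Charity payroll deduction: $134.75
Total deductions = $88.18 + $396.82 + $132.27 + $58.79 + $134.75 = $810.81
Net pay = $5878.80 − $810.81 = $5067.99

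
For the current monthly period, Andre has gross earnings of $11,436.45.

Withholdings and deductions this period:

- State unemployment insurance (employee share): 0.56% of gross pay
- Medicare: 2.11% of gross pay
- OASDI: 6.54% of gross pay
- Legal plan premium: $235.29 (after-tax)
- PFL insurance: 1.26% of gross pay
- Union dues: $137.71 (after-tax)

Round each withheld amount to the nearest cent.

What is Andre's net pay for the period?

$9,866.06

PFL insurance: $11,436.45 × 0.0126 = $144.10
Medicare: $11,436.45 × 0.0211 = $241.31
OASDI: $11,436.45 × 0.0654 = $747.94
State unemployment insurance (employee share): $11,436.45 × 0.0056 = $64.04
Union dues: $137.71
Legal plan premium: $235.29
Total deductions = $144.10 + $241.31 + $747.94 + $64.04 + $137.71 + $235.29 = $1,570.39
Net pay = $11,436.45 − $1,570.39 = $9,866.06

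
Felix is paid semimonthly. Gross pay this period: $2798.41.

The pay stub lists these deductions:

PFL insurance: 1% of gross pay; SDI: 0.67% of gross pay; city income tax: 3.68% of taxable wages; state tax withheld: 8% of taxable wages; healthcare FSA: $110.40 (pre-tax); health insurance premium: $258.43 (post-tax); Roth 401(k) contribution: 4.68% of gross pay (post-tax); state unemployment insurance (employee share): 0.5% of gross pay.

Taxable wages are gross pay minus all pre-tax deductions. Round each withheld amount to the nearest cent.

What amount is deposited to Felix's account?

$1923.93

Healthcare FSA: $110.40
Taxable wages = $2798.41 − $110.40 = $2688.01
State tax withheld: $2688.01 × 0.08 = $215.04
City income tax: $2688.01 × 0.0368 = $98.92
PFL insurance: $2798.41 × 0.01 = $27.98
SDI: $2798.41 × 0.0067 = $18.75
State unemployment insurance (employee share): $2798.41 × 0.005 = $13.99
Health insurance premium: $258.43
Roth 401(k) contribution: $2798.41 × 0.0468 = $130.97
Total deductions = $110.40 + $215.04 + $98.92 + $27.98 + $18.75 + $13.99 + $258.43 + $130.97 = $874.48
Net pay = $2798.41 − $874.48 = $1923.93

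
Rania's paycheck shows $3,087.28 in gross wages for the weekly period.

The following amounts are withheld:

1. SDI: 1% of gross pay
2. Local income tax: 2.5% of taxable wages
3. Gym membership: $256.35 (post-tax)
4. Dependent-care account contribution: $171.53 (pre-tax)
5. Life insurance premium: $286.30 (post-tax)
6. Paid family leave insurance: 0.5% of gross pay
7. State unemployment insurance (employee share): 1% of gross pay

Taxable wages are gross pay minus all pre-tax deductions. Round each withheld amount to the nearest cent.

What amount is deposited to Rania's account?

Dependent-care account contribution: $171.53
Taxable wages = $3,087.28 − $171.53 = $2,915.75
Local income tax: $2,915.75 × 0.025 = $72.89
Paid family leave insurance: $3,087.28 × 0.005 = $15.44
State unemployment insurance (employee share): $3,087.28 × 0.01 = $30.87
SDI: $3,087.28 × 0.01 = $30.87
Life insurance premium: $286.30
Gym membership: $256.35
Total deductions = $171.53 + $72.89 + $15.44 + $30.87 + $30.87 + $286.30 + $256.35 = $864.25
Net pay = $3,087.28 − $864.25 = $2,223.03

$2,223.03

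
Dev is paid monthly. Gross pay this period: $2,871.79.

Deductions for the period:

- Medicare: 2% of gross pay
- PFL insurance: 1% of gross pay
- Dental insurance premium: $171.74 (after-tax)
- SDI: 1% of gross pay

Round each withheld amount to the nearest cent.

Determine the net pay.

Medicare: $2,871.79 × 0.02 = $57.44
PFL insurance: $2,871.79 × 0.01 = $28.72
SDI: $2,871.79 × 0.01 = $28.72
Dental insurance premium: $171.74
Total deductions = $57.44 + $28.72 + $28.72 + $171.74 = $286.62
Net pay = $2,871.79 − $286.62 = $2,585.17

$2,585.17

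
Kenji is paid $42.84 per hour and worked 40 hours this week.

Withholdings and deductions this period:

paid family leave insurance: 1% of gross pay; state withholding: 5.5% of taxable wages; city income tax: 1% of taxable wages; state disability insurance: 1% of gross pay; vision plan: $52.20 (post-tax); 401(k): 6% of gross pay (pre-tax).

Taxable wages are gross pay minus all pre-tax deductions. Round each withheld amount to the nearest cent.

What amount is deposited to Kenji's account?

$1,419.60

Gross pay: 40 × $42.84 = $1,713.60
401(k): $1,713.60 × 0.06 = $102.82
Taxable wages = $1,713.60 − $102.82 = $1,610.78
State withholding: $1,610.78 × 0.055 = $88.59
City income tax: $1,610.78 × 0.01 = $16.11
Paid family leave insurance: $1,713.60 × 0.01 = $17.14
State disability insurance: $1,713.60 × 0.01 = $17.14
Vision plan: $52.20
Total deductions = $102.82 + $88.59 + $16.11 + $17.14 + $17.14 + $52.20 = $294.00
Net pay = $1,713.60 − $294.00 = $1,419.60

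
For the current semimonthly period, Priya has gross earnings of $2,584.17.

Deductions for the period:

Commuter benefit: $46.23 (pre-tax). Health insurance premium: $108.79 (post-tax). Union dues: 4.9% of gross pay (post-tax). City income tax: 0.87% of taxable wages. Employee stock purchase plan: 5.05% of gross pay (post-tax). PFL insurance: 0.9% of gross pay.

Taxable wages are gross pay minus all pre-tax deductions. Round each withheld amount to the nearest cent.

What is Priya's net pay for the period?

$2,126.69

Commuter benefit: $46.23
Taxable wages = $2,584.17 − $46.23 = $2,537.94
City income tax: $2,537.94 × 0.0087 = $22.08
PFL insurance: $2,584.17 × 0.009 = $23.26
Employee stock purchase plan: $2,584.17 × 0.0505 = $130.50
Health insurance premium: $108.79
Union dues: $2,584.17 × 0.049 = $126.62
Total deductions = $46.23 + $22.08 + $23.26 + $130.50 + $108.79 + $126.62 = $457.48
Net pay = $2,584.17 − $457.48 = $2,126.69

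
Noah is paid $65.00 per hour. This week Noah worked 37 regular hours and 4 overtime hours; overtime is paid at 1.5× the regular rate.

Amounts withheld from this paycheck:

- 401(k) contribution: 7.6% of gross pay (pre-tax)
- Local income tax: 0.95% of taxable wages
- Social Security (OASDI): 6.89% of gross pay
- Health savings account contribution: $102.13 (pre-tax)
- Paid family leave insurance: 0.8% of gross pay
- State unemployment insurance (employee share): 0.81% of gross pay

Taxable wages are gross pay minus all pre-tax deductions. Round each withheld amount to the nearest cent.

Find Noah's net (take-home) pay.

Regular pay: 37 × $65.00 = $2,405.00
Overtime pay: 4 × $65.00 × 1.5 = $390.00
Gross pay = $2,405.00 + $390.00 = $2,795.00
Health savings account contribution: $102.13
401(k) contribution: $2,795.00 × 0.076 = $212.42
Pre-tax total = $102.13 + $212.42 = $314.55
Taxable wages = $2,795.00 − $314.55 = $2,480.45
Local income tax: $2,480.45 × 0.0095 = $23.56
Social Security (OASDI): $2,795.00 × 0.0689 = $192.58
Paid family leave insurance: $2,795.00 × 0.008 = $22.36
State unemployment insurance (employee share): $2,795.00 × 0.0081 = $22.64
Total deductions = $102.13 + $212.42 + $23.56 + $192.58 + $22.36 + $22.64 = $575.69
Net pay = $2,795.00 − $575.69 = $2,219.31

$2,219.31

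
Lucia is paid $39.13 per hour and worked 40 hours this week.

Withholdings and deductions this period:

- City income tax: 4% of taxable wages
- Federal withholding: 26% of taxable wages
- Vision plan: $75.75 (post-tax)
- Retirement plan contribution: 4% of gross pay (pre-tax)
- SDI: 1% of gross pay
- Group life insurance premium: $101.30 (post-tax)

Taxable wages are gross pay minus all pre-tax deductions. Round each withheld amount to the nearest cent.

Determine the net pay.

$859.12

Gross pay: 40 × $39.13 = $1,565.20
Retirement plan contribution: $1,565.20 × 0.04 = $62.61
Taxable wages = $1,565.20 − $62.61 = $1,502.59
City income tax: $1,502.59 × 0.04 = $60.10
Federal withholding: $1,502.59 × 0.26 = $390.67
SDI: $1,565.20 × 0.01 = $15.65
Group life insurance premium: $101.30
Vision plan: $75.75
Total deductions = $62.61 + $60.10 + $390.67 + $15.65 + $101.30 + $75.75 = $706.08
Net pay = $1,565.20 − $706.08 = $859.12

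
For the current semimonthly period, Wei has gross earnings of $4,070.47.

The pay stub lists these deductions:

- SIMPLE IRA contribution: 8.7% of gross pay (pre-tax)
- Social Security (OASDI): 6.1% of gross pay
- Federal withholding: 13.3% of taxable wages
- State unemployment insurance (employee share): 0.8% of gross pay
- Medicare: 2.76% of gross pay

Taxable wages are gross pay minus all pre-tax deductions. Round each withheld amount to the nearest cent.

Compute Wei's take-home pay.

$2,828.87

SIMPLE IRA contribution: $4,070.47 × 0.087 = $354.13
Taxable wages = $4,070.47 − $354.13 = $3,716.34
Federal withholding: $3,716.34 × 0.133 = $494.27
Social Security (OASDI): $4,070.47 × 0.061 = $248.30
Medicare: $4,070.47 × 0.0276 = $112.34
State unemployment insurance (employee share): $4,070.47 × 0.008 = $32.56
Total deductions = $354.13 + $494.27 + $248.30 + $112.34 + $32.56 = $1,241.60
Net pay = $4,070.47 − $1,241.60 = $2,828.87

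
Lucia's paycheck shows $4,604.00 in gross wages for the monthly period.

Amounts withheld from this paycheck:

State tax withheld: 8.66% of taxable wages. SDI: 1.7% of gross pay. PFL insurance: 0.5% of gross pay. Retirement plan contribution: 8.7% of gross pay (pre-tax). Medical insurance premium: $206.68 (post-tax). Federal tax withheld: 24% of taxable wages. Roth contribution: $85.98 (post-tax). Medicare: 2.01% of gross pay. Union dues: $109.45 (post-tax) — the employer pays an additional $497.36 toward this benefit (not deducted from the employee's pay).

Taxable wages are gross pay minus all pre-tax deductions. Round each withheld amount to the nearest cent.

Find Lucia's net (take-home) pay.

Retirement plan contribution: $4,604.00 × 0.087 = $400.55
Taxable wages = $4,604.00 − $400.55 = $4,203.45
Federal tax withheld: $4,203.45 × 0.24 = $1,008.83
State tax withheld: $4,203.45 × 0.0866 = $364.02
SDI: $4,604.00 × 0.017 = $78.27
Medicare: $4,604.00 × 0.0201 = $92.54
PFL insurance: $4,604.00 × 0.005 = $23.02
Union dues: $109.45
Medical insurance premium: $206.68
Roth contribution: $85.98
(Employer's $497.36 toward union dues is not withheld from the employee.)
Total deductions = $400.55 + $1,008.83 + $364.02 + $78.27 + $92.54 + $23.02 + $109.45 + $206.68 + $85.98 = $2,369.34
Net pay = $4,604.00 − $2,369.34 = $2,234.66

$2,234.66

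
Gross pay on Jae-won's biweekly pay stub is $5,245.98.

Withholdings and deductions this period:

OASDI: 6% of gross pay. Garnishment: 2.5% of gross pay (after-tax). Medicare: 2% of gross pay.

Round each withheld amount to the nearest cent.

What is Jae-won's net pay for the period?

$4,695.15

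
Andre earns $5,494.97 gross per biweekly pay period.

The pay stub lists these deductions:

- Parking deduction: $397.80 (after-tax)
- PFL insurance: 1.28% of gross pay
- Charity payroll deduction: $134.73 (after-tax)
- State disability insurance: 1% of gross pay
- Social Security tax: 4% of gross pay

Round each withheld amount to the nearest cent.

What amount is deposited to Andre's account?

State disability insurance: $5,494.97 × 0.01 = $54.95
PFL insurance: $5,494.97 × 0.0128 = $70.34
Social Security tax: $5,494.97 × 0.04 = $219.80
Parking deduction: $397.80
Charity payroll deduction: $134.73
Total deductions = $54.95 + $70.34 + $219.80 + $397.80 + $134.73 = $877.62
Net pay = $5,494.97 − $877.62 = $4,617.35

$4,617.35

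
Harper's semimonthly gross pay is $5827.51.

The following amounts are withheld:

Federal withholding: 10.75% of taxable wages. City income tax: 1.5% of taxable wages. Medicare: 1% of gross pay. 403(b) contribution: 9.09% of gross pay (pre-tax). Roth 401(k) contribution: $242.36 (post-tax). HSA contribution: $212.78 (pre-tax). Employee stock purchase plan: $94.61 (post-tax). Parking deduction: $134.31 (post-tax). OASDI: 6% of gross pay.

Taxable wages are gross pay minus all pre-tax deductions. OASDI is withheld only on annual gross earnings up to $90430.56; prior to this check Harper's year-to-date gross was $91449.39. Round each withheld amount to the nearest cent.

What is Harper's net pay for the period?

403(b) contribution: $5827.51 × 0.0909 = $529.72
HSA contribution: $212.78
Pre-tax total = $529.72 + $212.78 = $742.50
Taxable wages = $5827.51 − $742.50 = $5085.01
City income tax: $5085.01 × 0.015 = $76.28
Federal withholding: $5085.01 × 0.1075 = $546.64
OASDI: annual cap $90430.56 already reached (YTD $91449.39), so $0.00
Medicare: $5827.51 × 0.01 = $58.28
Roth 401(k) contribution: $242.36
Employee stock purchase plan: $94.61
Parking deduction: $134.31
Total deductions = $529.72 + $212.78 + $76.28 + $546.64 + $0.00 + $58.28 + $242.36 + $94.61 + $134.31 = $1894.98
Net pay = $5827.51 − $1894.98 = $3932.53

$3932.53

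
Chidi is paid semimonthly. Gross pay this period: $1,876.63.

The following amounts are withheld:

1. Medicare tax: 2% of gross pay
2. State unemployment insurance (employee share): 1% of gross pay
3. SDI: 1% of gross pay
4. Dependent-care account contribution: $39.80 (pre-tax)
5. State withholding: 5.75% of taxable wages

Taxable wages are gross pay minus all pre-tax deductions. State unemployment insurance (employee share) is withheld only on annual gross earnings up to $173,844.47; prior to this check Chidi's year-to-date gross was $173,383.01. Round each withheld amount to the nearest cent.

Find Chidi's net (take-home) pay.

$1,670.30

Dependent-care account contribution: $39.80
Taxable wages = $1,876.63 − $39.80 = $1,836.83
State withholding: $1,836.83 × 0.0575 = $105.62
State unemployment insurance (employee share): only $173,844.47 − $173,383.01 = $461.46 of this check is subject → $461.46 × 0.01 = $4.61
SDI: $1,876.63 × 0.01 = $18.77
Medicare tax: $1,876.63 × 0.02 = $37.53
Total deductions = $39.80 + $105.62 + $4.61 + $18.77 + $37.53 = $206.33
Net pay = $1,876.63 − $206.33 = $1,670.30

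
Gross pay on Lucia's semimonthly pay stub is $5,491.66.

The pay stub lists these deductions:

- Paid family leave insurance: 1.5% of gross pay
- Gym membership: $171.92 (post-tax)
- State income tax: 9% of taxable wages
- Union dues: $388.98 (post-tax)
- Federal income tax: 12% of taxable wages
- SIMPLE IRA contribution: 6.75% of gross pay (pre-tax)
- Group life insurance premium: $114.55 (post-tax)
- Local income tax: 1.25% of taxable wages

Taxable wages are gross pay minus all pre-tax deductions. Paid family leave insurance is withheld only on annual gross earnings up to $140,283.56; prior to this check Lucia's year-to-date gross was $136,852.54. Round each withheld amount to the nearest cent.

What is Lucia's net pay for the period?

$3,254.63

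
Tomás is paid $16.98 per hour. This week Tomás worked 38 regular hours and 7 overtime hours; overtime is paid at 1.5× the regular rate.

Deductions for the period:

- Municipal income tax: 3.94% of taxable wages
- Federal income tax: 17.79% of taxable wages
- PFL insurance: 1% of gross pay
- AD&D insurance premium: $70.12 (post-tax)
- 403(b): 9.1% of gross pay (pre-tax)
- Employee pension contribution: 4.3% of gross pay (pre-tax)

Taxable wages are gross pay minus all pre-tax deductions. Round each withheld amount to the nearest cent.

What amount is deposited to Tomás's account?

Regular pay: 38 × $16.98 = $645.24
Overtime pay: 7 × $16.98 × 1.5 = $178.29
Gross pay = $645.24 + $178.29 = $823.53
Employee pension contribution: $823.53 × 0.043 = $35.41
403(b): $823.53 × 0.091 = $74.94
Pre-tax total = $35.41 + $74.94 = $110.35
Taxable wages = $823.53 − $110.35 = $713.18
Federal income tax: $713.18 × 0.1779 = $126.87
Municipal income tax: $713.18 × 0.0394 = $28.10
PFL insurance: $823.53 × 0.01 = $8.24
AD&D insurance premium: $70.12
Total deductions = $35.41 + $74.94 + $126.87 + $28.10 + $8.24 + $70.12 = $343.68
Net pay = $823.53 − $343.68 = $479.85

$479.85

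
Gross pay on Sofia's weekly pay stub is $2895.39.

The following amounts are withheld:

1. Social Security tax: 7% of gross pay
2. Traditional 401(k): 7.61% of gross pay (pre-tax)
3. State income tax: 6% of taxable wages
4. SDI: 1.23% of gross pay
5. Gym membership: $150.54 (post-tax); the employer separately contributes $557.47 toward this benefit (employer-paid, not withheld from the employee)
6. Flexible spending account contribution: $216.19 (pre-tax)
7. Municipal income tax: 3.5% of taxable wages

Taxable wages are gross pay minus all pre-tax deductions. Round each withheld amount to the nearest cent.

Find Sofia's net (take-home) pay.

$1836.44

Traditional 401(k): $2895.39 × 0.0761 = $220.34
Flexible spending account contribution: $216.19
Pre-tax total = $220.34 + $216.19 = $436.53
Taxable wages = $2895.39 − $436.53 = $2458.86
State income tax: $2458.86 × 0.06 = $147.53
Municipal income tax: $2458.86 × 0.035 = $86.06
Social Security tax: $2895.39 × 0.07 = $202.68
SDI: $2895.39 × 0.0123 = $35.61
Gym membership: $150.54
(Employer's $557.47 toward gym membership is not withheld from the employee.)
Total deductions = $220.34 + $216.19 + $147.53 + $86.06 + $202.68 + $35.61 + $150.54 = $1058.95
Net pay = $2895.39 − $1058.95 = $1836.44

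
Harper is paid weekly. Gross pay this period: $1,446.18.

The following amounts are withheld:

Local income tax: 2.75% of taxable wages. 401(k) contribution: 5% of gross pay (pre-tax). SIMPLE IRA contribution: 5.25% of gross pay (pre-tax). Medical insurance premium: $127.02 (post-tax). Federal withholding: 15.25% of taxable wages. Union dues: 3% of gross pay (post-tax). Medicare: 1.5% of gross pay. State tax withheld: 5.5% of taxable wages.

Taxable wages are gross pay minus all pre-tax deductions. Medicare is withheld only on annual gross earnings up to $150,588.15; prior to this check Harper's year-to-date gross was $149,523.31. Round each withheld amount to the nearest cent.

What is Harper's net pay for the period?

SIMPLE IRA contribution: $1,446.18 × 0.0525 = $75.92
401(k) contribution: $1,446.18 × 0.05 = $72.31
Pre-tax total = $75.92 + $72.31 = $148.23
Taxable wages = $1,446.18 − $148.23 = $1,297.95
State tax withheld: $1,297.95 × 0.055 = $71.39
Federal withholding: $1,297.95 × 0.1525 = $197.94
Local income tax: $1,297.95 × 0.0275 = $35.69
Medicare: only $150,588.15 − $149,523.31 = $1,064.84 of this check is subject → $1,064.84 × 0.015 = $15.97
Union dues: $1,446.18 × 0.03 = $43.39
Medical insurance premium: $127.02
Total deductions = $75.92 + $72.31 + $71.39 + $197.94 + $35.69 + $15.97 + $43.39 + $127.02 = $639.63
Net pay = $1,446.18 − $639.63 = $806.55

$806.55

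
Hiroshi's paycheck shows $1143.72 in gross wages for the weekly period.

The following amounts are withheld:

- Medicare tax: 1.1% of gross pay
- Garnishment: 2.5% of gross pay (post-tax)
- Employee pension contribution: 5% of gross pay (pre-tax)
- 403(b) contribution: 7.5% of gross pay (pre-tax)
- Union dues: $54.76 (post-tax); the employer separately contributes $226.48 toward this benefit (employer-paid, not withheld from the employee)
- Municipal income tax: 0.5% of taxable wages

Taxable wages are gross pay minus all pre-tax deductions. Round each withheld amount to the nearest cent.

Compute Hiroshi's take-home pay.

403(b) contribution: $1143.72 × 0.075 = $85.78
Employee pension contribution: $1143.72 × 0.05 = $57.19
Pre-tax total = $85.78 + $57.19 = $142.97
Taxable wages = $1143.72 − $142.97 = $1000.75
Municipal income tax: $1000.75 × 0.005 = $5.00
Medicare tax: $1143.72 × 0.011 = $12.58
Garnishment: $1143.72 × 0.025 = $28.59
Union dues: $54.76
(Employer's $226.48 toward union dues is not withheld from the employee.)
Total deductions = $85.78 + $57.19 + $5.00 + $12.58 + $28.59 + $54.76 = $243.90
Net pay = $1143.72 − $243.90 = $899.82

$899.82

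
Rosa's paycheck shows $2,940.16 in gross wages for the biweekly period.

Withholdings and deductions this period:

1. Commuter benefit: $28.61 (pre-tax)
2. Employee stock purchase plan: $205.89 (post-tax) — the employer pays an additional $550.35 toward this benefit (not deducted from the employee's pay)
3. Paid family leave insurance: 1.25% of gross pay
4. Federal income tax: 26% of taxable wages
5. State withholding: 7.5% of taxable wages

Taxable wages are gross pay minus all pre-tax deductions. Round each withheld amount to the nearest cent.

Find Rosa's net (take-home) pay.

Commuter benefit: $28.61
Taxable wages = $2,940.16 − $28.61 = $2,911.55
Federal income tax: $2,911.55 × 0.26 = $757.00
State withholding: $2,911.55 × 0.075 = $218.37
Paid family leave insurance: $2,940.16 × 0.0125 = $36.75
Employee stock purchase plan: $205.89
(Employer's $550.35 toward employee stock purchase plan is not withheld from the employee.)
Total deductions = $28.61 + $757.00 + $218.37 + $36.75 + $205.89 = $1,246.62
Net pay = $2,940.16 − $1,246.62 = $1,693.54

$1,693.54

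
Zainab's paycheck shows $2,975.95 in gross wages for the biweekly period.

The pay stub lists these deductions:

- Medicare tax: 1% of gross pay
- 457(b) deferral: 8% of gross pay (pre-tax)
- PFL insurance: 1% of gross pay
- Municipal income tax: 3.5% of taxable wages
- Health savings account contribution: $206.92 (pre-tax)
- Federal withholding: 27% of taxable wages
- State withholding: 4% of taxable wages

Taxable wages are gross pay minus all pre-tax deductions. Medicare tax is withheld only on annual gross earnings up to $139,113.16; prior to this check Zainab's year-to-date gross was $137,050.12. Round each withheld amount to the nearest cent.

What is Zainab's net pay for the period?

Health savings account contribution: $206.92
457(b) deferral: $2,975.95 × 0.08 = $238.08
Pre-tax total = $206.92 + $238.08 = $445.00
Taxable wages = $2,975.95 − $445.00 = $2,530.95
Federal withholding: $2,530.95 × 0.27 = $683.36
Municipal income tax: $2,530.95 × 0.035 = $88.58
State withholding: $2,530.95 × 0.04 = $101.24
PFL insurance: $2,975.95 × 0.01 = $29.76
Medicare tax: only $139,113.16 − $137,050.12 = $2,063.04 of this check is subject → $2,063.04 × 0.01 = $20.63
Total deductions = $206.92 + $238.08 + $683.36 + $88.58 + $101.24 + $29.76 + $20.63 = $1,368.57
Net pay = $2,975.95 − $1,368.57 = $1,607.38

$1,607.38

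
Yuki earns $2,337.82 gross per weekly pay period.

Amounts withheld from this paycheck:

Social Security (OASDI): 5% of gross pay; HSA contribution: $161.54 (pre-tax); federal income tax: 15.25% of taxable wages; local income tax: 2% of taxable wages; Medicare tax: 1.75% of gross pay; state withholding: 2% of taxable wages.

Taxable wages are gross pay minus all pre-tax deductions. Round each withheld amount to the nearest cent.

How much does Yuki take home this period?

HSA contribution: $161.54
Taxable wages = $2,337.82 − $161.54 = $2,176.28
Local income tax: $2,176.28 × 0.02 = $43.53
State withholding: $2,176.28 × 0.02 = $43.53
Federal income tax: $2,176.28 × 0.1525 = $331.88
Medicare tax: $2,337.82 × 0.0175 = $40.91
Social Security (OASDI): $2,337.82 × 0.05 = $116.89
Total deductions = $161.54 + $43.53 + $43.53 + $331.88 + $40.91 + $116.89 = $738.28
Net pay = $2,337.82 − $738.28 = $1,599.54

$1,599.54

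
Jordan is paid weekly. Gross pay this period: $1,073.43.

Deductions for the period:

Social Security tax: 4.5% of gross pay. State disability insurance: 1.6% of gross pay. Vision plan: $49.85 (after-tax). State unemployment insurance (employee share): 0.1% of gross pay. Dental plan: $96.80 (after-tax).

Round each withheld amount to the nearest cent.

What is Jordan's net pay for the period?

State disability insurance: $1,073.43 × 0.016 = $17.17
Social Security tax: $1,073.43 × 0.045 = $48.30
State unemployment insurance (employee share): $1,073.43 × 0.001 = $1.07
Dental plan: $96.80
Vision plan: $49.85
Total deductions = $17.17 + $48.30 + $1.07 + $96.80 + $49.85 = $213.19
Net pay = $1,073.43 − $213.19 = $860.24

$860.24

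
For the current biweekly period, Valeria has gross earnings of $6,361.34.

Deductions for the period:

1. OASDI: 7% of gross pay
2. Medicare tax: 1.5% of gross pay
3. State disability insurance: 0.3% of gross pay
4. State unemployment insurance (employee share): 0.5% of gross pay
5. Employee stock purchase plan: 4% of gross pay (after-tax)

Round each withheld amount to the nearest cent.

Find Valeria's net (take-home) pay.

$5,515.29

State disability insurance: $6,361.34 × 0.003 = $19.08
OASDI: $6,361.34 × 0.07 = $445.29
Medicare tax: $6,361.34 × 0.015 = $95.42
State unemployment insurance (employee share): $6,361.34 × 0.005 = $31.81
Employee stock purchase plan: $6,361.34 × 0.04 = $254.45
Total deductions = $19.08 + $445.29 + $95.42 + $31.81 + $254.45 = $846.05
Net pay = $6,361.34 − $846.05 = $5,515.29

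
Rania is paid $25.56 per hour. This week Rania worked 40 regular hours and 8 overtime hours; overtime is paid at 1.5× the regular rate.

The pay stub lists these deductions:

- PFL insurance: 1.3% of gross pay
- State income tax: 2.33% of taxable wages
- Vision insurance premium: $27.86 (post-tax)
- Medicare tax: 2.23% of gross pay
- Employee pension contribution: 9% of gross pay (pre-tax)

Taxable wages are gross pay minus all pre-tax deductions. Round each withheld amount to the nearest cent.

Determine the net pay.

$1,106.54

Regular pay: 40 × $25.56 = $1,022.40
Overtime pay: 8 × $25.56 × 1.5 = $306.72
Gross pay = $1,022.40 + $306.72 = $1,329.12
Employee pension contribution: $1,329.12 × 0.09 = $119.62
Taxable wages = $1,329.12 − $119.62 = $1,209.50
State income tax: $1,209.50 × 0.0233 = $28.18
Medicare tax: $1,329.12 × 0.0223 = $29.64
PFL insurance: $1,329.12 × 0.013 = $17.28
Vision insurance premium: $27.86
Total deductions = $119.62 + $28.18 + $29.64 + $17.28 + $27.86 = $222.58
Net pay = $1,329.12 − $222.58 = $1,106.54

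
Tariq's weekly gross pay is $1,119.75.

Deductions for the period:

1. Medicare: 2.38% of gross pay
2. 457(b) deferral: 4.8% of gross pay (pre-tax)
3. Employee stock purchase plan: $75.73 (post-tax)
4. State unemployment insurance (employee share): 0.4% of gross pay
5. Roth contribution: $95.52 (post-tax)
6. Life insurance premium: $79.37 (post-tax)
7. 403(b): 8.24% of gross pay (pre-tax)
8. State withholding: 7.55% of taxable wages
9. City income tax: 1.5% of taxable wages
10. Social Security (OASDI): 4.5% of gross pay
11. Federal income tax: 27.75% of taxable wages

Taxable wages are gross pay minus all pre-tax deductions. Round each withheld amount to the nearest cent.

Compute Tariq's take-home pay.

$283.25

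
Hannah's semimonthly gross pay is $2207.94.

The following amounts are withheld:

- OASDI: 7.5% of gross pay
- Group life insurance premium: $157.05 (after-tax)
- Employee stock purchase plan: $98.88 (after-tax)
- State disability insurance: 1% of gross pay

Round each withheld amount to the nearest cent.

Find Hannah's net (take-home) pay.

$1764.33

OASDI: $2207.94 × 0.075 = $165.60
State disability insurance: $2207.94 × 0.01 = $22.08
Employee stock purchase plan: $98.88
Group life insurance premium: $157.05
Total deductions = $165.60 + $22.08 + $98.88 + $157.05 = $443.61
Net pay = $2207.94 − $443.61 = $1764.33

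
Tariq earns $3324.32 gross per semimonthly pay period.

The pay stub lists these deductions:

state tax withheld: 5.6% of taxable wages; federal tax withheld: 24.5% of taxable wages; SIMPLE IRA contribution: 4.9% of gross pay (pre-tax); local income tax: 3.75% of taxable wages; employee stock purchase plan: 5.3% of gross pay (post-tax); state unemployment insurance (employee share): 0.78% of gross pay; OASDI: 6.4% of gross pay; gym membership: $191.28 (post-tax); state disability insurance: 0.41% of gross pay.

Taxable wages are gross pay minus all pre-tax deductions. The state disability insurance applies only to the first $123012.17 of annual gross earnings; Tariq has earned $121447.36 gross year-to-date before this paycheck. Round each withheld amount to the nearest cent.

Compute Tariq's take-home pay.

SIMPLE IRA contribution: $3324.32 × 0.049 = $162.89
Taxable wages = $3324.32 − $162.89 = $3161.43
Federal tax withheld: $3161.43 × 0.245 = $774.55
State tax withheld: $3161.43 × 0.056 = $177.04
Local income tax: $3161.43 × 0.0375 = $118.55
State disability insurance: only $123012.17 − $121447.36 = $1564.81 of this check is subject → $1564.81 × 0.0041 = $6.42
OASDI: $3324.32 × 0.064 = $212.76
State unemployment insurance (employee share): $3324.32 × 0.0078 = $25.93
Employee stock purchase plan: $3324.32 × 0.053 = $176.19
Gym membership: $191.28
Total deductions = $162.89 + $774.55 + $177.04 + $118.55 + $6.42 + $212.76 + $25.93 + $176.19 + $191.28 = $1845.61
Net pay = $3324.32 − $1845.61 = $1478.71

$1478.71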